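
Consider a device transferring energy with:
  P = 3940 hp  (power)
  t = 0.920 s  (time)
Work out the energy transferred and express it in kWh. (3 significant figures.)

0.751 kWh

Solving P = W/t for W: W = P·t.
P = 3940 hp = 2.938×10^6 W; t = 0.920 s.
W = 2.703×10^6 J
2.703×10^6 J × (1 kWh / 3.600×10^6 J) = 0.7508 kWh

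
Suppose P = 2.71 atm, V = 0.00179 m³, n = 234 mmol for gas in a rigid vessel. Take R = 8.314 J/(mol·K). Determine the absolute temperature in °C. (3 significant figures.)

-20.5 °C

Rearranging PV = nRT for T: T = PV/(nR).
P = 2.71 atm = 2.746×10^5 Pa; V = 0.00179 m³; n = 234 mmol = 0.2340 mol; R = 8.314 J/(mol·K).
T = 252.6 K
252.6 K − 273.15 = -20.50 °C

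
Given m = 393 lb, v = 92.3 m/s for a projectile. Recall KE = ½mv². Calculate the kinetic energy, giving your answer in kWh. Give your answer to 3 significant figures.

KE is given directly by: KE = ½mv².
m = 393 lb = 178.3 kg; v = 92.3 m/s.
KE = 7.593×10^5 J
7.593×10^5 J × (1 kWh / 3.600×10^6 J) = 0.2109 kWh

0.211 kWh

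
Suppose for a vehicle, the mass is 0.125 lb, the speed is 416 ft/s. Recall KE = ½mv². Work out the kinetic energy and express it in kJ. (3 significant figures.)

KE is given directly by: KE = ½mv².
m = 0.125 lb = 0.05670 kg; v = 416 ft/s = 126.8 m/s.
KE = 455.8 J
455.8 J × (1 kJ / 1000 J) = 0.4558 kJ

0.456 kJ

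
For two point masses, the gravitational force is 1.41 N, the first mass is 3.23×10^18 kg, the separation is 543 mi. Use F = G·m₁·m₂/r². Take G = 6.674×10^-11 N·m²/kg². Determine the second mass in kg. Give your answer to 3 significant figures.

Rearranging: m₂ = F·r²/(G·m₁).
F = 1.41 N; m₁ = 3.23×10^18 kg; r = 543 mi = 8.739×10^5 m; G = 6.674×10^-11 N·m²/kg².
m₂ = 4995 kg

4990 kg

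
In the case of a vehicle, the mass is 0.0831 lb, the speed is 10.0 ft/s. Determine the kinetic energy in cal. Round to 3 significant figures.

Directly: KE = ½mv².
m = 0.0831 lb = 0.03769 kg; v = 10.0 ft/s = 3.048 m/s.
KE = 0.1751 J  (the unit combination reduces to kg·m²/s² = J)
0.1751 J × (1 cal / 4.184 J) = 0.04185 cal

0.0418 cal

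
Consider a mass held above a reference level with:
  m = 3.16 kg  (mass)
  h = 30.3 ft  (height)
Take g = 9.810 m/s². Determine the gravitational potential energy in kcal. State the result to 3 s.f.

PE is given directly by: PE = mgh.
m = 3.16 kg; h = 30.3 ft = 9.235 m; g = 9.810 m/s².
PE = 286.3 J
286.3 J × (1 kcal / 4184 J) = 0.06843 kcal

0.0684 kcal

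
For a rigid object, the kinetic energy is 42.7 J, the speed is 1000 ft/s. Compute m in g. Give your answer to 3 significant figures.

Solving KE = ½mv² for m: m = 2·KE/v².
KE = 42.7 J; v = 1000 ft/s = 304.8 m/s.
m = 9.192×10^-4 kg
9.192×10^-4 kg × (1 g / 0.001000 kg) = 0.9192 g

0.919 g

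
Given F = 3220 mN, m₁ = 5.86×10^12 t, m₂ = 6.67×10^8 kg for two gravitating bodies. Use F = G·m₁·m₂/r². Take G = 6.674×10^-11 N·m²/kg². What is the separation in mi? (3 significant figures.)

5590 mi

From Newton's law of gravitation: r = √(G·m₁m₂/F).
F = 3220 mN = 3.220 N; m₁ = 5.86×10^12 t = 5.860×10^15 kg; m₂ = 6.67×10^8 kg; G = 6.674×10^-11 N·m²/kg².
r = 9.001×10^6 m
9.001×10^6 m × (1 mi / 1609 m) = 5593 mi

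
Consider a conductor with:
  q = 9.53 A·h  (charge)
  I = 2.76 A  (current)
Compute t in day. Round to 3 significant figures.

0.144 day

Solving q = I·t for t: t = q/I.
q = 9.53 A·h = 34308 C; I = 2.76 A.
t = 12430 s
12430 s × (1 day / 86400 s) = 0.1439 day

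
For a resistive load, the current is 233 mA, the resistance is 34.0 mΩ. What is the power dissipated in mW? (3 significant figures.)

1.85 mW

Directly: P = I²R.
I = 233 mA = 0.2330 A; R = 34.0 mΩ = 0.03400 Ω.
P = 0.001846 W  (the unit combination reduces to kg·m²/s³ = W)
0.001846 W × (1 mW / 0.001000 W) = 1.846 mW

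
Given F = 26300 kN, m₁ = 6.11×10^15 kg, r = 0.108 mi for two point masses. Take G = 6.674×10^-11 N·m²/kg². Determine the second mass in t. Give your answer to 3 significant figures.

1950 t

Rearranging F = G·m₁·m₂/r² for m₂: m₂ = F·r²/(G·m₁).
F = 26300 kN = 2.630×10^7 N; m₁ = 6.11×10^15 kg; r = 0.108 mi = 173.8 m; G = 6.674×10^-11 N·m²/kg².
m₂ = 1.948×10^6 kg
1.948×10^6 kg × (1 t / 1000 kg) = 1948 t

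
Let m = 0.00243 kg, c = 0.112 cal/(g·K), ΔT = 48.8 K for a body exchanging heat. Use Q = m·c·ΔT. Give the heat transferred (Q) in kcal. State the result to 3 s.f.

0.0133 kcal

Directly: Q = mcΔT.
m = 0.00243 kg; c = 0.112 cal/(g·K) = 468.6 J/(kg·K); ΔT = 48.8 K.
Q = 55.57 J
55.57 J × (1 kcal / 4184 J) = 0.01328 kcal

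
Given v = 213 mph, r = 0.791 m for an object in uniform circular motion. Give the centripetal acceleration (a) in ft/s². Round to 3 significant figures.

Directly: a = v²/r.
v = 213 mph = 95.22 m/s; r = 0.791 m.
a = 11462 m/s²
11462 m/s² × (1 ft/s² / 0.3048 m/s²) = 37606 ft/s²

37600 ft/s²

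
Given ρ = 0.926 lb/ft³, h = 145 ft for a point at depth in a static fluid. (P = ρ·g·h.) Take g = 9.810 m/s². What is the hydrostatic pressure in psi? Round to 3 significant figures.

0.933 psi

P is given directly by: P = ρgh.
ρ = 0.926 lb/ft³ = 14.83 kg/m³; h = 145 ft = 44.20 m; g = 9.810 m/s².
P = 6431 Pa
6431 Pa × (1 psi / 6895 Pa) = 0.9327 psi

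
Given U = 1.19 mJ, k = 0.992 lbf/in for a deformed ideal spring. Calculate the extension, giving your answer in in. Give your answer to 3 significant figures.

0.146 in

Solving U = ½k·x² for x: x = √(2U/k).
U = 1.19 mJ = 0.001190 J; k = 0.992 lbf/in = 173.7 N/m.
x = 0.003701 m
0.003701 m × (1 in / 0.02540 m) = 0.1457 in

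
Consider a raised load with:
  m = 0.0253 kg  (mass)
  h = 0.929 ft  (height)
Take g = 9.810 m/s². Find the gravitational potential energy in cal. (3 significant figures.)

PE is given directly by: PE = mgh.
m = 0.0253 kg; h = 0.929 ft = 0.2832 m; g = 9.810 m/s².
PE = 0.07028 J
0.07028 J × (1 cal / 4.184 J) = 0.01680 cal

0.0168 cal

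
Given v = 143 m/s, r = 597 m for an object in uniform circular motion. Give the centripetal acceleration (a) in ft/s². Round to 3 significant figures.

Directly: a = v²/r.
v = 143 m/s; r = 597 m.
a = 34.25 m/s²
34.25 m/s² × (1 ft/s² / 0.3048 m/s²) = 112.4 ft/s²

112 ft/s²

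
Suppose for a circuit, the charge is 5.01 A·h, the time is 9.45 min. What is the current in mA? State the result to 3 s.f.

Rearranging q = I·t for I: I = q/t.
q = 5.01 A·h = 18036 C; t = 9.45 min = 567.0 s.
I = 31.81 A
31.81 A × (1 mA / 0.001000 A) = 31810 mA

31800 mA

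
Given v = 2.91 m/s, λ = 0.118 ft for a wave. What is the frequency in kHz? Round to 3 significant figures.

Rearranging v = f·λ for f: f = v/λ.
v = 2.91 m/s; λ = 0.118 ft = 0.03597 m.
f = 80.91 Hz
80.91 Hz × (1 kHz / 1000 Hz) = 0.08091 kHz

0.0809 kHz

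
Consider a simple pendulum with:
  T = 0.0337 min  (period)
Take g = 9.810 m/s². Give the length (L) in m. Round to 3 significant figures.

1.02 m

Rearranging: L = g·(T/2π)².
T = 0.0337 min = 2.022 s; g = 9.810 m/s².
L = 1.016 m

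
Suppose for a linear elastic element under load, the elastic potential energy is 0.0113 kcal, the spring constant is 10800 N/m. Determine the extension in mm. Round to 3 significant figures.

Rearranging: x = √(2U/k).
U = 0.0113 kcal = 47.28 J; k = 10800 N/m.
x = 0.09357 m
0.09357 m × (1 mm / 0.001000 m) = 93.57 mm

93.6 mm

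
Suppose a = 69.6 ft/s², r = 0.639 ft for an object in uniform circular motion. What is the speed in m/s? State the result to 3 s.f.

Rearranging: v = √(a·r).
a = 69.6 ft/s² = 21.21 m/s²; r = 0.639 ft = 0.1948 m.
v = 2.033 m/s

2.03 m/s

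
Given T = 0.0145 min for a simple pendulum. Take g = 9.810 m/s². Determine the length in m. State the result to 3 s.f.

Rearranging: L = g·(T/2π)².
T = 0.0145 min = 0.8700 s; g = 9.810 m/s².
L = 0.1881 m

0.188 m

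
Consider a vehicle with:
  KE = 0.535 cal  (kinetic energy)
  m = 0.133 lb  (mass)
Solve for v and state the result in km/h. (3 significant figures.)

31.0 km/h

Solving KE = ½mv² for v: v = √(2·KE/m).
KE = 0.535 cal = 2.238 J; m = 0.133 lb = 0.06033 kg.
v = 8.614 m/s
8.614 m/s × (1 km/h / 0.2778 m/s) = 31.01 km/h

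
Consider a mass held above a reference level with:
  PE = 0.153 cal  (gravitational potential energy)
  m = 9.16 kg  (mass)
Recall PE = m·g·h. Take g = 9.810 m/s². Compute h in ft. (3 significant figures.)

Solving PE = m·g·h for h: h = PE/(m·g).
PE = 0.153 cal = 0.6402 J; m = 9.16 kg; g = 9.810 m/s².
h = 0.007124 m
0.007124 m × (1 ft / 0.3048 m) = 0.02337 ft

0.0234 ft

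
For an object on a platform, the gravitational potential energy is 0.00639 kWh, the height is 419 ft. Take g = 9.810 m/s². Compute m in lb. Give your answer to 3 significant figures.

Rearranging: m = PE/(g·h).
PE = 0.00639 kWh = 23004 J; h = 419 ft = 127.7 m; g = 9.810 m/s².
m = 18.36 kg
18.36 kg × (1 lb / 0.4536 kg) = 40.48 lb

40.5 lb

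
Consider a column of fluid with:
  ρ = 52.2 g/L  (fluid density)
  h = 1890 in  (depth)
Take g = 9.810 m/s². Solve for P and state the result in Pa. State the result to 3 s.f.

Directly: P = ρgh.
ρ = 52.2 g/L = 52.20 kg/m³; h = 1890 in = 48.01 m; g = 9.810 m/s².
P = 24583 Pa

24600 Pa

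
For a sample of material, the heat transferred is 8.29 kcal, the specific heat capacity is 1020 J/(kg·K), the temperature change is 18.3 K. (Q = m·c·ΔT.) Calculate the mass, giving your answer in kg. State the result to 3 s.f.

Rearranging: m = Q/(c·ΔT).
Q = 8.29 kcal = 34685 J; c = 1020 J/(kg·K); ΔT = 18.3 K.
m = 1.858 kg

1.86 kg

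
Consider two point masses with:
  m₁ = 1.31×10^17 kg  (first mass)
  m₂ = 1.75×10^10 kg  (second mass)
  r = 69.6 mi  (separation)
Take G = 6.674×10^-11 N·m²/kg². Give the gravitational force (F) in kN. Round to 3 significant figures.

From Newton's law of gravitation: F = Gm₁m₂/r².
m₁ = 1.31×10^17 kg; m₂ = 1.75×10^10 kg; r = 69.6 mi = 1.120×10^5 m; G = 6.674×10^-11 N·m²/kg².
F = 1.219×10^7 N  (the unit combination reduces to kg·m/s² = N)
1.219×10^7 N × (1 kN / 1000 N) = 12195 kN

12200 kN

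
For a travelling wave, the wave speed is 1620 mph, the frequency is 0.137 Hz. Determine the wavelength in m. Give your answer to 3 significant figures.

Rearranging: λ = v/f.
v = 1620 mph = 724.2 m/s; f = 0.137 Hz.
λ = 5286 m

5290 m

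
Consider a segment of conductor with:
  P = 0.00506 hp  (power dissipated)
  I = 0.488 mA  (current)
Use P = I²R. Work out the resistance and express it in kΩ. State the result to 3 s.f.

Rearranging P = I²R for R: R = P/I².
P = 0.00506 hp = 3.773 W; I = 0.488 mA = 4.880×10^-4 A.
R = 1.584×10^7 Ω
1.584×10^7 Ω × (1 kΩ / 1000 Ω) = 15844 kΩ

15800 kΩ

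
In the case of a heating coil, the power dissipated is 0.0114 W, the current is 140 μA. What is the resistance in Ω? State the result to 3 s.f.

Rearranging: R = P/I².
P = 0.0114 W; I = 140 μA = 1.400×10^-4 A.
R = 5.816×10^5 Ω

5.82×10^5 Ω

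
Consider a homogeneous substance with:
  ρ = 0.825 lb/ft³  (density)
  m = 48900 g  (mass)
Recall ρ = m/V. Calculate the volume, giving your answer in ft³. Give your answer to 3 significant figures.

131 ft³

Solving ρ = m/V for V: V = m/ρ.
ρ = 0.825 lb/ft³ = 13.22 kg/m³; m = 48900 g = 48.90 kg.
V = 3.700 m³
3.700 m³ × (1 ft³ / 0.02832 m³) = 130.7 ft³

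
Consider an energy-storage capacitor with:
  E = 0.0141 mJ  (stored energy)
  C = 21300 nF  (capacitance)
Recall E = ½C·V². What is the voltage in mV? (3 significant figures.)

1150 mV

Solving E = ½C·V² for V: V = √(2E/C).
E = 0.0141 mJ = 1.410×10^-5 J; C = 21300 nF = 2.130×10^-5 F.
V = 1.151 V
1.151 V × (1 mV / 0.001000 V) = 1151 mV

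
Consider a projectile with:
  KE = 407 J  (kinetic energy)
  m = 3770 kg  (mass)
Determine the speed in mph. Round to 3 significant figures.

Solving KE = ½mv² for v: v = √(2·KE/m).
KE = 407 J; m = 3770 kg.
v = 0.4647 m/s
0.4647 m/s × (1 mph / 0.4470 m/s) = 1.039 mph

1.04 mph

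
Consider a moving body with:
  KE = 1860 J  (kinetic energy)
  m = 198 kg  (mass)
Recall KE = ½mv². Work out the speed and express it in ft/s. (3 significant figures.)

14.2 ft/s

Solving KE = ½mv² for v: v = √(2·KE/m).
KE = 1860 J; m = 198 kg.
v = 4.334 m/s
4.334 m/s × (1 ft/s / 0.3048 m/s) = 14.22 ft/s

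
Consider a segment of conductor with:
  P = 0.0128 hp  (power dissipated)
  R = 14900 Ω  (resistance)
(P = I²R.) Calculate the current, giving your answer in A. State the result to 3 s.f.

0.0253 A

Solving P = I²R for I: I = √(P/R).
P = 0.0128 hp = 9.545 W; R = 14900 Ω.
I = 0.02531 A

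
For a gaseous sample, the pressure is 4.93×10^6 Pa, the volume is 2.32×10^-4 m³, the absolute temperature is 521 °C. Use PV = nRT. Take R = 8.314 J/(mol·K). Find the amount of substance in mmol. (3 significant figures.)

173 mmol

From the ideal-gas law: n = PV/(RT).
P = 4.93×10^6 Pa; V = 2.32×10^-4 m³; T = 521 °C = 794.1 K; R = 8.314 J/(mol·K).
n = 0.1732 mol
0.1732 mol × (1 mmol / 0.001000 mol) = 173.2 mmol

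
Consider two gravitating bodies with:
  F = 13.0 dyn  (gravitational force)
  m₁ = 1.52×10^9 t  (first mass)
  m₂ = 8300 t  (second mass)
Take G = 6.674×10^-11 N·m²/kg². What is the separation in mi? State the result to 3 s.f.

From Newton's law of gravitation: r = √(G·m₁m₂/F).
F = 13.0 dyn = 1.300×10^-4 N; m₁ = 1.52×10^9 t = 1.520×10^12 kg; m₂ = 8300 t = 8.300×10^6 kg; G = 6.674×10^-11 N·m²/kg².
r = 2.545×10^6 m
2.545×10^6 m × (1 mi / 1609 m) = 1581 mi

1580 mi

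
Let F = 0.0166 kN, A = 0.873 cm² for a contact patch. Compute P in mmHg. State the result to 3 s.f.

1430 mmHg

P is given directly by: P = F/A.
F = 0.0166 kN = 16.60 N; A = 0.873 cm² = 8.730×10^-5 m².
P = 1.901×10^5 Pa  (the unit combination reduces to kg/(m·s²) = Pa)
1.901×10^5 Pa × (1 mmHg / 133.3 Pa) = 1426 mmHg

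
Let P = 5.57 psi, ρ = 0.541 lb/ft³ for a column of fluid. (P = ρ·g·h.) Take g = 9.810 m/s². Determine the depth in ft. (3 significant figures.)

Rearranging: h = P/(ρ·g).
P = 5.57 psi = 38404 Pa; ρ = 0.541 lb/ft³ = 8.666 kg/m³; g = 9.810 m/s².
h = 451.7 m
451.7 m × (1 ft / 0.3048 m) = 1482 ft

1480 ft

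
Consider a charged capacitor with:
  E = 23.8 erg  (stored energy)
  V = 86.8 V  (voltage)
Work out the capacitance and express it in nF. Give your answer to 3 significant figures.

0.632 nF

Rearranging E = ½C·V² for C: C = 2E/V².
E = 23.8 erg = 2.380×10^-6 J; V = 86.8 V.
C = 6.318×10^-10 F
6.318×10^-10 F × (1 nF / 1.000×10^-9 F) = 0.6318 nF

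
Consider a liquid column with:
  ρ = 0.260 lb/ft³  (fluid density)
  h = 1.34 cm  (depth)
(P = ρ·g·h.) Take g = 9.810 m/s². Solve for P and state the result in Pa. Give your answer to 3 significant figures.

Directly: P = ρgh.
ρ = 0.260 lb/ft³ = 4.165 kg/m³; h = 1.34 cm = 0.01340 m; g = 9.810 m/s².
P = 0.5475 Pa

0.547 Pa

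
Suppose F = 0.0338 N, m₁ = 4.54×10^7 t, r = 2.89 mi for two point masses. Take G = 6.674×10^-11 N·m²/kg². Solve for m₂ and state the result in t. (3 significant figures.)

Rearranging F = G·m₁·m₂/r² for m₂: m₂ = F·r²/(G·m₁).
F = 0.0338 N; m₁ = 4.54×10^7 t = 4.540×10^10 kg; r = 2.89 mi = 4651 m; G = 6.674×10^-11 N·m²/kg².
m₂ = 2.413×10^5 kg
2.413×10^5 kg × (1 t / 1000 kg) = 241.3 t

241 t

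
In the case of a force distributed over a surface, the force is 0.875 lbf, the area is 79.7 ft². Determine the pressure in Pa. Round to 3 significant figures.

0.526 Pa

Directly: P = F/A.
F = 0.875 lbf = 3.892 N; A = 79.7 ft² = 7.404 m².
P = 0.5257 Pa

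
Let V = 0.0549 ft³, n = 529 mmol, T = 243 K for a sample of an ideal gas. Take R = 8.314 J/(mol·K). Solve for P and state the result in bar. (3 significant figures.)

From the ideal-gas law: P = nRT/V.
V = 0.0549 ft³ = 0.001555 m³; n = 529 mmol = 0.5290 mol; T = 243 K; R = 8.314 J/(mol·K).
P = 6.875×10^5 Pa
6.875×10^5 Pa × (1 bar / 1.000×10^5 Pa) = 6.875 bar

6.87 bar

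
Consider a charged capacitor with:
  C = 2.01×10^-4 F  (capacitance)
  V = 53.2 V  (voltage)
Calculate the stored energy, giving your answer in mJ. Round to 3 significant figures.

E is given directly by: E = ½CV².
C = 2.01×10^-4 F; V = 53.2 V.
E = 0.2844 J  (the unit combination reduces to kg·m²/s² = J)
0.2844 J × (1 mJ / 0.001000 J) = 284.4 mJ

284 mJ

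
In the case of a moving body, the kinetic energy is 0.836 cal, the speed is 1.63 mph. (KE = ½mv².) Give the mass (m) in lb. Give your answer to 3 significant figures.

29.0 lb

Solving KE = ½mv² for m: m = 2·KE/v².
KE = 0.836 cal = 3.498 J; v = 1.63 mph = 0.7287 m/s.
m = 13.18 kg
13.18 kg × (1 lb / 0.4536 kg) = 29.05 lb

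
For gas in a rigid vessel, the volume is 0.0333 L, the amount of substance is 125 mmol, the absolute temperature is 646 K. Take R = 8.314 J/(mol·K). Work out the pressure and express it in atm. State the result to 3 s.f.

199 atm

From the ideal-gas law: P = nRT/V.
V = 0.0333 L = 3.330×10^-5 m³; n = 125 mmol = 0.1250 mol; T = 646 K; R = 8.314 J/(mol·K).
P = 2.016×10^7 Pa  (the unit combination reduces to kg/(m·s²) = Pa)
2.016×10^7 Pa × (1 atm / 1.013×10^5 Pa) = 199.0 atm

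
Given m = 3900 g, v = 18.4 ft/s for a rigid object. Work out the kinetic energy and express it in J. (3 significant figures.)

KE is given directly by: KE = ½mv².
m = 3900 g = 3.900 kg; v = 18.4 ft/s = 5.608 m/s.
KE = 61.33 J

61.3 J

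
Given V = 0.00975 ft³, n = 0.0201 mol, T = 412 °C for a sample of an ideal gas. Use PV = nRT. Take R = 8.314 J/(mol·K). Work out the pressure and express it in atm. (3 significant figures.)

P is given directly by: P = nRT/V.
V = 0.00975 ft³ = 2.761×10^-4 m³; n = 0.0201 mol; T = 412 °C = 685.1 K; R = 8.314 J/(mol·K).
P = 4.147×10^5 Pa
4.147×10^5 Pa × (1 atm / 1.013×10^5 Pa) = 4.093 atm

4.09 atm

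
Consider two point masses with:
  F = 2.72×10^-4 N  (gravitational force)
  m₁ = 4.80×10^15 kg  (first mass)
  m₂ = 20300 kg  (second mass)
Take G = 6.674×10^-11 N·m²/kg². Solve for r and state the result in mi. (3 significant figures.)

3040 mi

Rearranging F = G·m₁·m₂/r² for r: r = √(G·m₁m₂/F).
F = 2.72×10^-4 N; m₁ = 4.80×10^15 kg; m₂ = 20300 kg; G = 6.674×10^-11 N·m²/kg².
r = 4.890×10^6 m
4.890×10^6 m × (1 mi / 1609 m) = 3038 mi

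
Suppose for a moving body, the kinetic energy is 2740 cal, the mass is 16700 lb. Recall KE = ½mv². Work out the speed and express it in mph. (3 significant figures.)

Rearranging: v = √(2·KE/m).
KE = 2740 cal = 11464 J; m = 16700 lb = 7575 kg.
v = 1.740 m/s
1.740 m/s × (1 mph / 0.4470 m/s) = 3.892 mph

3.89 mph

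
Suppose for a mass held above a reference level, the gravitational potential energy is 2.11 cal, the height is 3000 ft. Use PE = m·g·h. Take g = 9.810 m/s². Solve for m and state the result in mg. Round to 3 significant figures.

984 mg

Rearranging: m = PE/(g·h).
PE = 2.11 cal = 8.828 J; h = 3000 ft = 914.4 m; g = 9.810 m/s².
m = 9.842×10^-4 kg
9.842×10^-4 kg × (1 mg / 1.000×10^-6 kg) = 984.2 mg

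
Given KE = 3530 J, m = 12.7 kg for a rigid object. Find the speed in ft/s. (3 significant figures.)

77.4 ft/s

Solving KE = ½mv² for v: v = √(2·KE/m).
KE = 3530 J; m = 12.7 kg.
v = 23.58 m/s
23.58 m/s × (1 ft/s / 0.3048 m/s) = 77.35 ft/s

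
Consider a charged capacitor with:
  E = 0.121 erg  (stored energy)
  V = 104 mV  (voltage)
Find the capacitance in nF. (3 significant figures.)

Rearranging E = ½C·V² for C: C = 2E/V².
E = 0.121 erg = 1.210×10^-8 J; V = 104 mV = 0.1040 V.
C = 2.237×10^-6 F
2.237×10^-6 F × (1 nF / 1.000×10^-9 F) = 2237 nF

2240 nF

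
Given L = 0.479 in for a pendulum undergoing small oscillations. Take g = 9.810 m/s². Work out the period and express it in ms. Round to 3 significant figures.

T is given directly by: T = 2π√(L/g).
L = 0.479 in = 0.01217 m; g = 9.810 m/s².
T = 0.2213 s
0.2213 s × (1 ms / 0.001000 s) = 221.3 ms

221 ms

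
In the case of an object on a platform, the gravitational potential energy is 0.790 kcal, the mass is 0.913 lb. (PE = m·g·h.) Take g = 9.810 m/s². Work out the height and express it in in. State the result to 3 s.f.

Rearranging PE = m·g·h for h: h = PE/(m·g).
PE = 0.790 kcal = 3305 J; m = 0.913 lb = 0.4141 kg; g = 9.810 m/s².
h = 813.6 m
813.6 m × (1 in / 0.02540 m) = 32032 in

32000 in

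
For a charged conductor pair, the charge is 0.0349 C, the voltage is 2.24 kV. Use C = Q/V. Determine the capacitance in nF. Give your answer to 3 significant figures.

C is given directly by: C = Q/V.
Q = 0.0349 C; V = 2.24 kV = 2240 V.
C = 1.558×10^-5 F
1.558×10^-5 F × (1 nF / 1.000×10^-9 F) = 15580 nF

15600 nF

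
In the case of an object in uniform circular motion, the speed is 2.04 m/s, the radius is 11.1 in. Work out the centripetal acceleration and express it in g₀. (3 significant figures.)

1.51 g₀

a is given directly by: a = v²/r.
v = 2.04 m/s; r = 11.1 in = 0.2819 m.
a = 14.76 m/s²
14.76 m/s² × (1 g₀ / 9.807 m/s²) = 1.505 g₀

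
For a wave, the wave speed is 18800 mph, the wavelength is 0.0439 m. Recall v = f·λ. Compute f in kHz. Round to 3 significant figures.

Rearranging: f = v/λ.
v = 18800 mph = 8404 m/s; λ = 0.0439 m.
f = 1.914×10^5 Hz
1.914×10^5 Hz × (1 kHz / 1000 Hz) = 191.4 kHz

191 kHz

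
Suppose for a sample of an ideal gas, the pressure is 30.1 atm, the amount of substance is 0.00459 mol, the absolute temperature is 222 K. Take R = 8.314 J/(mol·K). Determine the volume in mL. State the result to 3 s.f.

From the ideal-gas law: V = nRT/P.
P = 30.1 atm = 3.050×10^6 Pa; n = 0.00459 mol; T = 222 K; R = 8.314 J/(mol·K).
V = 2.778×10^-6 m³
2.778×10^-6 m³ × (1 mL / 1.000×10^-6 m³) = 2.778 mL

2.78 mL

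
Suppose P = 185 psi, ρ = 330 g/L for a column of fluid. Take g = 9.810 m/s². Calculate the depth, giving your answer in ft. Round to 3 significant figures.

Rearranging: h = P/(ρ·g).
P = 185 psi = 1.276×10^6 Pa; ρ = 330 g/L = 330.0 kg/m³; g = 9.810 m/s².
h = 394.0 m
394.0 m × (1 ft / 0.3048 m) = 1293 ft

1290 ft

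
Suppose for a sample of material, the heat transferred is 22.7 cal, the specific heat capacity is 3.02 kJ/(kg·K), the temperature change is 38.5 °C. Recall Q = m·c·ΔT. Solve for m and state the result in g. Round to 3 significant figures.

0.817 g

Rearranging Q = m·c·ΔT for m: m = Q/(c·ΔT).
Q = 22.7 cal = 94.98 J; c = 3.02 kJ/(kg·K) = 3020 J/(kg·K); ΔT = 38.5 °C = 38.50 K.
m = 8.169×10^-4 kg
8.169×10^-4 kg × (1 g / 0.001000 kg) = 0.8169 g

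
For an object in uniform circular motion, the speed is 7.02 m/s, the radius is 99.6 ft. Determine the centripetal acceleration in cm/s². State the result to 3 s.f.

162 cm/s²

Directly: a = v²/r.
v = 7.02 m/s; r = 99.6 ft = 30.36 m.
a = 1.623 m/s²
1.623 m/s² × (1 cm/s² / 0.01000 m/s²) = 162.3 cm/s²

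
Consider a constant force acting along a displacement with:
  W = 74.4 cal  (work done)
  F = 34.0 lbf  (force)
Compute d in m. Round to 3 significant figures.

2.06 m

Rearranging: d = W/F.
W = 74.4 cal = 311.3 J; F = 34.0 lbf = 151.2 N.
d = 2.058 m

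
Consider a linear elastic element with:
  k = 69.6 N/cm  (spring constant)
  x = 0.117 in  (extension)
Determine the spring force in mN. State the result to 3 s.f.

20700 mN

From Hooke's law: F = kx.
k = 69.6 N/cm = 6960 N/m; x = 0.117 in = 0.002972 m.
F = 20.68 N
20.68 N × (1 mN / 0.001000 N) = 20684 mN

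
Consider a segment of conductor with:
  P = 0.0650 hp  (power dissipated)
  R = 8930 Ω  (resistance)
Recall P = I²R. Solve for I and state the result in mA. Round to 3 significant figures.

Rearranging: I = √(P/R).
P = 0.0650 hp = 48.47 W; R = 8930 Ω.
I = 0.07367 A
0.07367 A × (1 mA / 0.001000 A) = 73.67 mA

73.7 mA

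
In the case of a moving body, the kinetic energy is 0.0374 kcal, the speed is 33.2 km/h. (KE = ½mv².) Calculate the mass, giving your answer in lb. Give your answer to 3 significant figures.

8.11 lb

Rearranging KE = ½mv² for m: m = 2·KE/v².
KE = 0.0374 kcal = 156.5 J; v = 33.2 km/h = 9.222 m/s.
m = 3.680 kg
3.680 kg × (1 lb / 0.4536 kg) = 8.113 lb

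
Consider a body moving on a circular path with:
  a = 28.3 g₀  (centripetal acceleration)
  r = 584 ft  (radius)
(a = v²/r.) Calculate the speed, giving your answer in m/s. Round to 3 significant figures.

Rearranging a = v²/r for v: v = √(a·r).
a = 28.3 g₀ = 277.5 m/s²; r = 584 ft = 178.0 m.
v = 222.3 m/s

222 m/s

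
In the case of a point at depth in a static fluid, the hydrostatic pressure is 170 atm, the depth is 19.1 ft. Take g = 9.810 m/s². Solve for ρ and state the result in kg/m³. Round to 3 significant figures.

3.02×10^5 kg/m³

Solving P = ρ·g·h for ρ: ρ = P/(g·h).
P = 170 atm = 1.723×10^7 Pa; h = 19.1 ft = 5.822 m; g = 9.810 m/s².
ρ = 3.016×10^5 kg/m³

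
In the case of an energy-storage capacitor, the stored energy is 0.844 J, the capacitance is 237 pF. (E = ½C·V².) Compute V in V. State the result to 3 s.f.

Rearranging E = ½C·V² for V: V = √(2E/C).
E = 0.844 J; C = 237 pF = 2.370×10^-10 F.
V = 84394 V  (the unit combination reduces to kg·m²/(A·s³) = V)

84400 V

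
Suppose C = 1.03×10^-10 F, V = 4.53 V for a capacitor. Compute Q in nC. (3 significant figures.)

0.467 nC

Rearranging: Q = CV.
C = 1.03×10^-10 F; V = 4.53 V.
Q = 4.666×10^-10 C  (the unit combination reduces to A·s = C)
4.666×10^-10 C × (1 nC / 1.000×10^-9 C) = 0.4666 nC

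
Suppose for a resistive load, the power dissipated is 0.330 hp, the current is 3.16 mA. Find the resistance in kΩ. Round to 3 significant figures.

24600 kΩ

Rearranging: R = P/I².
P = 0.330 hp = 246.1 W; I = 3.16 mA = 0.003160 A.
R = 2.464×10^7 Ω
2.464×10^7 Ω × (1 kΩ / 1000 Ω) = 24644 kΩ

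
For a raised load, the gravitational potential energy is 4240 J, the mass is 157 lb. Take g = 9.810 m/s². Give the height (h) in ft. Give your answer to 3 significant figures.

19.9 ft

Rearranging: h = PE/(m·g).
PE = 4240 J; m = 157 lb = 71.21 kg; g = 9.810 m/s².
h = 6.069 m
6.069 m × (1 ft / 0.3048 m) = 19.91 ft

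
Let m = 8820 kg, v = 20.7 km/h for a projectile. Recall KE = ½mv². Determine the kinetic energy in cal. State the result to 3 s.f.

34800 cal

Directly: KE = ½mv².
m = 8820 kg; v = 20.7 km/h = 5.750 m/s.
KE = 1.458×10^5 J
1.458×10^5 J × (1 cal / 4.184 J) = 34848 cal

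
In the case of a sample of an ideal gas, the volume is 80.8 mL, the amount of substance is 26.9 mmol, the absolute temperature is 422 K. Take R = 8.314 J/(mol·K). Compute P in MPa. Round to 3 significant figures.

Directly: P = nRT/V.
V = 80.8 mL = 8.080×10^-5 m³; n = 26.9 mmol = 0.02690 mol; T = 422 K; R = 8.314 J/(mol·K).
P = 1.168×10^6 Pa
1.168×10^6 Pa × (1 MPa / 1.000×10^6 Pa) = 1.168 MPa

1.17 MPa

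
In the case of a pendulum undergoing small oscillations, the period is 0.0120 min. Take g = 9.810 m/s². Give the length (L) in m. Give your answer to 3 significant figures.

Rearranging T = 2π√(L/g) for L: L = g·(T/2π)².
T = 0.0120 min = 0.7200 s; g = 9.810 m/s².
L = 0.1288 m

0.129 m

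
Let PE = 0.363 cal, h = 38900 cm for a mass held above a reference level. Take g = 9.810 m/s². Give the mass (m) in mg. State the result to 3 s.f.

398 mg

Solving PE = m·g·h for m: m = PE/(g·h).
PE = 0.363 cal = 1.519 J; h = 38900 cm = 389.0 m; g = 9.810 m/s².
m = 3.980×10^-4 kg
3.980×10^-4 kg × (1 mg / 1.000×10^-6 kg) = 398.0 mg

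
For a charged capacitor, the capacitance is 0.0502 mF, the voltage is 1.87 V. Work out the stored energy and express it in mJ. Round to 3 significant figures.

Directly: E = ½CV².
C = 0.0502 mF = 5.020×10^-5 F; V = 1.87 V.
E = 8.777×10^-5 J  (the unit combination reduces to kg·m²/s² = J)
8.777×10^-5 J × (1 mJ / 0.001000 J) = 0.08777 mJ

0.0878 mJ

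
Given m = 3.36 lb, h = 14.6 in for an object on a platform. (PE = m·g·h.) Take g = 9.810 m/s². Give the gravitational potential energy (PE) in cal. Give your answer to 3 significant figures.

PE is given directly by: PE = mgh.
m = 3.36 lb = 1.524 kg; h = 14.6 in = 0.3708 m; g = 9.810 m/s².
PE = 5.544 J
5.544 J × (1 cal / 4.184 J) = 1.325 cal

1.33 cal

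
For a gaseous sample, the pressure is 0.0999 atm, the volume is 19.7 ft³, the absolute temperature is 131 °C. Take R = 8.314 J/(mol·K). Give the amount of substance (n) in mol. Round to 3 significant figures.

1.68 mol

Solving PV = nRT for n: n = PV/(RT).
P = 0.0999 atm = 10122 Pa; V = 19.7 ft³ = 0.5578 m³; T = 131 °C = 404.1 K; R = 8.314 J/(mol·K).
n = 1.681 mol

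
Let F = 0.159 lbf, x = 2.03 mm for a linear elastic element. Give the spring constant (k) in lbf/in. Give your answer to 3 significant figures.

1.99 lbf/in

Rearranging F = k·x for k: k = F/x.
F = 0.159 lbf = 0.7073 N; x = 2.03 mm = 0.002030 m.
k = 348.4 N/m
348.4 N/m × (1 lbf/in / 175.1 N/m) = 1.989 lbf/in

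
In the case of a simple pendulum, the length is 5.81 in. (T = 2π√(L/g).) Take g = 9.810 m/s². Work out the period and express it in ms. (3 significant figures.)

Directly: T = 2π√(L/g).
L = 5.81 in = 0.1476 m; g = 9.810 m/s².
T = 0.7706 s
0.7706 s × (1 ms / 0.001000 s) = 770.6 ms

771 ms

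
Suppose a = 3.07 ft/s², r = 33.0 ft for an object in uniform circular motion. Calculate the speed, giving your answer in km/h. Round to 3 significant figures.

Rearranging a = v²/r for v: v = √(a·r).
a = 3.07 ft/s² = 0.9357 m/s²; r = 33.0 ft = 10.06 m.
v = 3.068 m/s
3.068 m/s × (1 km/h / 0.2778 m/s) = 11.04 km/h

11.0 km/h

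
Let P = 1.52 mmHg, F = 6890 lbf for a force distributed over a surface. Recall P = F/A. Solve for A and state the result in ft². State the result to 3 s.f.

1630 ft²

Rearranging: A = F/P.
P = 1.52 mmHg = 202.6 Pa; F = 6890 lbf = 30648 N.
A = 151.2 m²
151.2 m² × (1 ft² / 0.09290 m²) = 1628 ft²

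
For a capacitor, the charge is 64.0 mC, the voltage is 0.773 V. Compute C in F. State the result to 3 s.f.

0.0828 F

C is given directly by: C = Q/V.
Q = 64.0 mC = 0.06400 C; V = 0.773 V.
C = 0.08279 F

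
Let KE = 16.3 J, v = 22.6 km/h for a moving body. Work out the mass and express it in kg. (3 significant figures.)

0.827 kg

Rearranging KE = ½mv² for m: m = 2·KE/v².
KE = 16.3 J; v = 22.6 km/h = 6.278 m/s.
m = 0.8272 kg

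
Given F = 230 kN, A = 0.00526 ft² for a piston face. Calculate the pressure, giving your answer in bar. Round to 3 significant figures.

P is given directly by: P = F/A.
F = 230 kN = 2.300×10^5 N; A = 0.00526 ft² = 4.887×10^-4 m².
P = 4.707×10^8 Pa
4.707×10^8 Pa × (1 bar / 1.000×10^5 Pa) = 4707 bar

4710 bar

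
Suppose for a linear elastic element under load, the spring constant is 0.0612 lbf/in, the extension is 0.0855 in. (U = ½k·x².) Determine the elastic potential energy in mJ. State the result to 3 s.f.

0.0253 mJ

U is given directly by: U = ½kx².
k = 0.0612 lbf/in = 10.72 N/m; x = 0.0855 in = 0.002172 m.
U = 2.527×10^-5 J
2.527×10^-5 J × (1 mJ / 0.001000 J) = 0.02527 mJ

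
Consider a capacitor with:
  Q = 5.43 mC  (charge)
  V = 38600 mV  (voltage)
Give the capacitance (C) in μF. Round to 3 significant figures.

Directly: C = Q/V.
Q = 5.43 mC = 0.005430 C; V = 38600 mV = 38.60 V.
C = 1.407×10^-4 F
1.407×10^-4 F × (1 μF / 1.000×10^-6 F) = 140.7 μF

141 μF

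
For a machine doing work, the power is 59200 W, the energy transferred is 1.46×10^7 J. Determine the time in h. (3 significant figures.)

0.0685 h

Rearranging P = W/t for t: t = W/P.
P = 59200 W; W = 1.46×10^7 J.
t = 246.6 s
246.6 s × (1 h / 3600 s) = 0.06851 h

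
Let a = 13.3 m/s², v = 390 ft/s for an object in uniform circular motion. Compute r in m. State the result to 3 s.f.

1060 m

Rearranging: r = v²/a.
a = 13.3 m/s²; v = 390 ft/s = 118.9 m/s.
r = 1062 m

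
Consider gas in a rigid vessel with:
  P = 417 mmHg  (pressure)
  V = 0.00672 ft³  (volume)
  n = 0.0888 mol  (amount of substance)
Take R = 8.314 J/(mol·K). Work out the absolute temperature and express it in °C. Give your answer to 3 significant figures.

-259 °C

From the ideal-gas law: T = PV/(nR).
P = 417 mmHg = 55595 Pa; V = 0.00672 ft³ = 1.903×10^-4 m³; n = 0.0888 mol; R = 8.314 J/(mol·K).
T = 14.33 K
14.33 K − 273.15 = -258.8 °C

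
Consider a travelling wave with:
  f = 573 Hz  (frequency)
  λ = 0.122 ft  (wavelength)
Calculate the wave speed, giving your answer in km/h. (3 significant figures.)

Directly: v = fλ.
f = 573 Hz; λ = 0.122 ft = 0.03719 m.
v = 21.31 m/s
21.31 m/s × (1 km/h / 0.2778 m/s) = 76.71 km/h

76.7 km/h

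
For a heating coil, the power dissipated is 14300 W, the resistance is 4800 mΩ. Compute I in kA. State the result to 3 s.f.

0.0546 kA

Rearranging P = I²R for I: I = √(P/R).
P = 14300 W; R = 4800 mΩ = 4.800 Ω.
I = 54.58 A
54.58 A × (1 kA / 1000 A) = 0.05458 kA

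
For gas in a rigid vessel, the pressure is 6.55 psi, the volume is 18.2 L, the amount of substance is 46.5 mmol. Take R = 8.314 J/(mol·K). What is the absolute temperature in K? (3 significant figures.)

2130 K

Solving PV = nRT for T: T = PV/(nR).
P = 6.55 psi = 45161 Pa; V = 18.2 L = 0.01820 m³; n = 46.5 mmol = 0.04650 mol; R = 8.314 J/(mol·K).
T = 2126 K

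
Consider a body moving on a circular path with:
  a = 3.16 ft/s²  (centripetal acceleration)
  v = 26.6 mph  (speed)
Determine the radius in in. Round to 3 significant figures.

Rearranging: r = v²/a.
a = 3.16 ft/s² = 0.9632 m/s²; v = 26.6 mph = 11.89 m/s.
r = 146.8 m
146.8 m × (1 in / 0.02540 m) = 5780 in

5780 in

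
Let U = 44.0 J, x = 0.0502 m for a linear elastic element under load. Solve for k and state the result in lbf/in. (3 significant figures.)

199 lbf/in

Solving U = ½k·x² for k: k = 2U/x².
U = 44.0 J; x = 0.0502 m.
k = 34920 N/m
34920 N/m × (1 lbf/in / 175.1 N/m) = 199.4 lbf/in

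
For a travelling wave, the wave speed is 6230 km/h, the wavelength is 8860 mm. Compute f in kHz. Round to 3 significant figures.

Rearranging: f = v/λ.
v = 6230 km/h = 1731 m/s; λ = 8860 mm = 8.860 m.
f = 195.3 Hz
195.3 Hz × (1 kHz / 1000 Hz) = 0.1953 kHz

0.195 kHz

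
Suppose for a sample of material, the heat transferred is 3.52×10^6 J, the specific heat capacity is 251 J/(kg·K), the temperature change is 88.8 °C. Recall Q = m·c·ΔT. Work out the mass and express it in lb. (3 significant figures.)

Rearranging Q = m·c·ΔT for m: m = Q/(c·ΔT).
Q = 3.52×10^6 J; c = 251 J/(kg·K); ΔT = 88.8 °C = 88.80 K.
m = 157.9 kg
157.9 kg × (1 lb / 0.4536 kg) = 348.2 lb

348 lb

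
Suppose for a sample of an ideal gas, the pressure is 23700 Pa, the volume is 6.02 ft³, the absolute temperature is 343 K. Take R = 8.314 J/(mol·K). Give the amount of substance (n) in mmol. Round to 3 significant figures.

From the ideal-gas law: n = PV/(RT).
P = 23700 Pa; V = 6.02 ft³ = 0.1705 m³; T = 343 K; R = 8.314 J/(mol·K).
n = 1.417 mol
1.417 mol × (1 mmol / 0.001000 mol) = 1417 mmol

1420 mmol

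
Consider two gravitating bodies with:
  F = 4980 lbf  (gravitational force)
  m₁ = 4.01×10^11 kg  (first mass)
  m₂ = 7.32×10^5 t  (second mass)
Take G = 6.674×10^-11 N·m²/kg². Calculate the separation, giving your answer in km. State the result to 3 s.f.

From Newton's law of gravitation: r = √(G·m₁m₂/F).
F = 4980 lbf = 22152 N; m₁ = 4.01×10^11 kg; m₂ = 7.32×10^5 t = 7.320×10^8 kg; G = 6.674×10^-11 N·m²/kg².
r = 940.4 m
940.4 m × (1 km / 1000 m) = 0.9404 km

0.940 km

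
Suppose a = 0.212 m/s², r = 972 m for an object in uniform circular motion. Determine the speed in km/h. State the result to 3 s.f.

Rearranging: v = √(a·r).
a = 0.212 m/s²; r = 972 m.
v = 14.35 m/s
14.35 m/s × (1 km/h / 0.2778 m/s) = 51.68 km/h

51.7 km/h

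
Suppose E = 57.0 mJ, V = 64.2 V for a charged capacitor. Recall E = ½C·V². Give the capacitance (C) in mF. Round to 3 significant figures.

0.0277 mF

Rearranging: C = 2E/V².
E = 57.0 mJ = 0.05700 J; V = 64.2 V.
C = 2.766×10^-5 F
2.766×10^-5 F × (1 mF / 0.001000 F) = 0.02766 mF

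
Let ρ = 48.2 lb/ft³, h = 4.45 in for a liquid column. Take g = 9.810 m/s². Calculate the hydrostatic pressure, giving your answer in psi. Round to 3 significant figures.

0.124 psi

P is given directly by: P = ρgh.
ρ = 48.2 lb/ft³ = 772.1 kg/m³; h = 4.45 in = 0.1130 m; g = 9.810 m/s².
P = 856.1 Pa
856.1 Pa × (1 psi / 6895 Pa) = 0.1242 psi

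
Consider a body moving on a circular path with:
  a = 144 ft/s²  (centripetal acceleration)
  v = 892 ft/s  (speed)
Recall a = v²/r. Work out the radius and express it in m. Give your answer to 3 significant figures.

1680 m

Rearranging a = v²/r for r: r = v²/a.
a = 144 ft/s² = 43.89 m/s²; v = 892 ft/s = 271.9 m/s.
r = 1684 m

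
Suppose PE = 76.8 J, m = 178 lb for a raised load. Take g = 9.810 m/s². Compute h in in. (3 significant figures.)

3.82 in

Rearranging: h = PE/(m·g).
PE = 76.8 J; m = 178 lb = 80.74 kg; g = 9.810 m/s².
h = 0.09696 m
0.09696 m × (1 in / 0.02540 m) = 3.817 in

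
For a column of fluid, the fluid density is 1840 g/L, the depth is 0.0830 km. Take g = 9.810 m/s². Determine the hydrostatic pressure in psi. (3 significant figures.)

217 psi

P is given directly by: P = ρgh.
ρ = 1840 g/L = 1840 kg/m³; h = 0.0830 km = 83.00 m; g = 9.810 m/s².
P = 1.498×10^6 Pa  (the unit combination reduces to kg/(m·s²) = Pa)
1.498×10^6 Pa × (1 psi / 6895 Pa) = 217.3 psi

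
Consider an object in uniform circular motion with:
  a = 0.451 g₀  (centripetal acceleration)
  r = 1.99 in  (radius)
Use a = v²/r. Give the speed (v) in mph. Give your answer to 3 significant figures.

Rearranging a = v²/r for v: v = √(a·r).
a = 0.451 g₀ = 4.423 m/s²; r = 1.99 in = 0.05055 m.
v = 0.4728 m/s
0.4728 m/s × (1 mph / 0.4470 m/s) = 1.058 mph

1.06 mph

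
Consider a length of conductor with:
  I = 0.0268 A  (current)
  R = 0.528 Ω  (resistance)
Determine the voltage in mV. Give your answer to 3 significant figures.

From Ohm's law: V = IR.
I = 0.0268 A; R = 0.528 Ω.
V = 0.01415 V  (the unit combination reduces to kg·m²/(A·s³) = V)
0.01415 V × (1 mV / 0.001000 V) = 14.15 mV

14.2 mV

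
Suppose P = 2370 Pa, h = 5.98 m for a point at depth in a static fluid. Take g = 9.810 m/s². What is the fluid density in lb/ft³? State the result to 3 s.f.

2.52 lb/ft³

Rearranging: ρ = P/(g·h).
P = 2370 Pa; h = 5.98 m; g = 9.810 m/s².
ρ = 40.40 kg/m³
40.40 kg/m³ × (1 lb/ft³ / 16.02 kg/m³) = 2.522 lb/ft³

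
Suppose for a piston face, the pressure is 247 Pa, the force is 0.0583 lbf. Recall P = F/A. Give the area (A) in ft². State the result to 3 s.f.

Solving P = F/A for A: A = F/P.
P = 247 Pa; F = 0.0583 lbf = 0.2593 N.
A = 0.001050 m²
0.001050 m² × (1 ft² / 0.09290 m²) = 0.01130 ft²

0.0113 ft²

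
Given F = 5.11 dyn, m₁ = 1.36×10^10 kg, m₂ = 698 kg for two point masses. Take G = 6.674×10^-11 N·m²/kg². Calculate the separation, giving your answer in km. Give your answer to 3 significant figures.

From Newton's law of gravitation: r = √(G·m₁m₂/F).
F = 5.11 dyn = 5.110×10^-5 N; m₁ = 1.36×10^10 kg; m₂ = 698 kg; G = 6.674×10^-11 N·m²/kg².
r = 3521 m
3521 m × (1 km / 1000 m) = 3.521 km

3.52 km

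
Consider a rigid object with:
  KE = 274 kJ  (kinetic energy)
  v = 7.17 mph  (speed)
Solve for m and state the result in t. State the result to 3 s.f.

53.3 t

Rearranging KE = ½mv² for m: m = 2·KE/v².
KE = 274 kJ = 2.740×10^5 J; v = 7.17 mph = 3.205 m/s.
m = 53340 kg
53340 kg × (1 t / 1000 kg) = 53.34 t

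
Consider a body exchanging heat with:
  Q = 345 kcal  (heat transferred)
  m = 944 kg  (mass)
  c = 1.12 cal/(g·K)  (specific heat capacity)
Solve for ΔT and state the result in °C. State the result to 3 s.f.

Rearranging: ΔT = Q/(m·c).
Q = 345 kcal = 1.443×10^6 J; m = 944 kg; c = 1.12 cal/(g·K) = 4686 J/(kg·K).
ΔT = 0.3263 K
Since 1 °C = 1 K, 0.3263 °C.

0.326 °C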